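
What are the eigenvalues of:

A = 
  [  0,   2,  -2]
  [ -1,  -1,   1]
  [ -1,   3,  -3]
Characteristic polynomial: det(λI - A) = λ³ + 4λ²
The constant term is 0, so λ = 0 is a root: p(λ) = λ(λ² + 4λ)
λ² + 4λ = λ(λ + 4)

λ = 0, 0, -4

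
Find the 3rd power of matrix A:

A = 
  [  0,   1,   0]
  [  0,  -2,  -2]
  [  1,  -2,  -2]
A² = A·A:
A²[1,1] = (0)(0) + (1)(0) + (0)(1) = 0
A²[1,2] = (0)(1) + (1)(-2) + (0)(-2) = -2
A²[1,3] = (0)(0) + (1)(-2) + (0)(-2) = -2
A²[2,1] = (0)(0) + (-2)(0) + (-2)(1) = -2
A²[2,2] = (0)(1) + (-2)(-2) + (-2)(-2) = 8
A²[2,3] = (0)(0) + (-2)(-2) + (-2)(-2) = 8
A²[3,1] = (1)(0) + (-2)(0) + (-2)(1) = -2
A²[3,2] = (1)(1) + (-2)(-2) + (-2)(-2) = 9
A²[3,3] = (1)(0) + (-2)(-2) + (-2)(-2) = 8
A² = 
  [  0,  -2,  -2]
  [ -2,   8,   8]
  [ -2,   9,   8]

A^3 = A^2·A:
A^3[1,1] = (0)(0) + (-2)(0) + (-2)(1) = -2
A^3[1,2] = (0)(1) + (-2)(-2) + (-2)(-2) = 8
A^3[1,3] = (0)(0) + (-2)(-2) + (-2)(-2) = 8
A^3[2,1] = (-2)(0) + (8)(0) + (8)(1) = 8
A^3[2,2] = (-2)(1) + (8)(-2) + (8)(-2) = -34
A^3[2,3] = (-2)(0) + (8)(-2) + (8)(-2) = -32
A^3[3,1] = (-2)(0) + (9)(0) + (8)(1) = 8
A^3[3,2] = (-2)(1) + (9)(-2) + (8)(-2) = -36
A^3[3,3] = (-2)(0) + (9)(-2) + (8)(-2) = -34
A^3 = 
  [ -2,   8,   8]
  [  8, -34, -32]
  [  8, -36, -34]

Therefore
A^3 = 
  [ -2,   8,   8]
  [  8, -34, -32]
  [  8, -36, -34]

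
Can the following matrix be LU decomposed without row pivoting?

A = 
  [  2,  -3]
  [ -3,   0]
Yes.
A[1,1] = 2 ≠ 0, so Gaussian elimination proceeds without a row swap: multiplier ℓ₂₁ = (-3)/(2) = -3/2, and U[2,2] = 0 - (-3/2)(-3) = -9/2.
L = 
  [   1,    0]
  [-3/2,    1]
U = 
  [   2,   -3]
  [   0, -9/2]
Check row 2 of LU: [(-3/2)(2), (-3/2)(-3) + (-9/2)] = [-3, 0] = row 2 of A ✓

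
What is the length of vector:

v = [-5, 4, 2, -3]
7.348

||v||₂ = √((-5)² + (4)² + (2)² + (-3)²) = √54 = 7.348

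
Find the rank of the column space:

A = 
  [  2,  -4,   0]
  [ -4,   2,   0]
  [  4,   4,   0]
dim(Col(A)) = 2

Row reduce:
R2 → R2 + (2)·R1
R3 → R3 - (2)·R1
R3 → R3 + (2)·R2
REF = 
  [  2,  -4,   0]
  [  0,  -6,   0]
  [  0,   0,   0]
Pivot columns: 1, 2 → 2 pivots.
dim(Col(A)) = number of pivot columns = 2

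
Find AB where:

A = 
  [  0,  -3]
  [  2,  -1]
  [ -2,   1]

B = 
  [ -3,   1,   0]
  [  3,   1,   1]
A is 3×2 and B is 2×3, so AB is 3×3. Each entry is (row of A)·(column of B):
AB[1,1] = (0)(-3) + (-3)(3) = -9
AB[1,2] = (0)(1) + (-3)(1) = -3
AB[1,3] = (0)(0) + (-3)(1) = -3
AB[2,1] = (2)(-3) + (-1)(3) = -9
AB[2,2] = (2)(1) + (-1)(1) = 1
AB[2,3] = (2)(0) + (-1)(1) = -1
AB[3,1] = (-2)(-3) + (1)(3) = 9
AB[3,2] = (-2)(1) + (1)(1) = -1
AB[3,3] = (-2)(0) + (1)(1) = 1

AB = 
  [ -9,  -3,  -3]
  [ -9,   1,  -1]
  [  9,  -1,   1]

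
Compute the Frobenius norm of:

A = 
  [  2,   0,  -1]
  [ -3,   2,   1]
||A||_F = 4.359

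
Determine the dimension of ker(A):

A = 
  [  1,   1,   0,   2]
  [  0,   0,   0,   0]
nullity(A) = 3

Row reduce:
(no row operations needed)
REF = 
  [  1,   1,   0,   2]
  [  0,   0,   0,   0]
Pivot columns: 1 → 1 pivot.
rank(A) = 1, so nullity(A) = 4 - 1 = 3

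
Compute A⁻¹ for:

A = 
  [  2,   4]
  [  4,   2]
det(A) = (2)(2) - (4)(4) = -12
For a 2×2 matrix, A⁻¹ = (1/det(A)) · [[d, -b], [-c, a]]
    = (-1/12) · [[2, -4], [-4, 2]]

A⁻¹ = 
  [-1/6,  1/3]
  [ 1/3, -1/6]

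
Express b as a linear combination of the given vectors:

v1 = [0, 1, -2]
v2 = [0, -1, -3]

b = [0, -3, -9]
c1 = 0, c2 = 3

b = 0·v1 + 3·v2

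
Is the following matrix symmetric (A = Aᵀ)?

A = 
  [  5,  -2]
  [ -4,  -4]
No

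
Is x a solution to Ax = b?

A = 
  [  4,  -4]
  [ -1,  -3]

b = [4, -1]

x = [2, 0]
No

Ax = [8, -2] ≠ b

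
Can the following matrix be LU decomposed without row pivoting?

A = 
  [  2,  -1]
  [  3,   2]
Yes.
A[1,1] = 2 ≠ 0, so Gaussian elimination proceeds without a row swap: multiplier ℓ₂₁ = (3)/(2) = 3/2, and U[2,2] = 2 - (3/2)(-1) = 7/2.
L = 
  [  1,   0]
  [3/2,   1]
U = 
  [  2,  -1]
  [  0, 7/2]
Check row 2 of LU: [(3/2)(2), (3/2)(-1) + (7/2)] = [3, 2] = row 2 of A ✓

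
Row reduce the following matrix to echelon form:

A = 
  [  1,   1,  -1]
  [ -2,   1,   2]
Row operations:
R2 → R2 + (2)·R1

Resulting echelon form:
REF = 
  [  1,   1,  -1]
  [  0,   3,   0]

Rank = 2 (number of non-zero pivot rows).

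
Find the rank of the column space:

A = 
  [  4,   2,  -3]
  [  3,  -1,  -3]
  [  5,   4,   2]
dim(Col(A)) = 3

Row reduce:
R2 → R2 - (3/4)·R1
R3 → R3 - (5/4)·R1
R3 → R3 + (3/5)·R2
REF = 
  [    4,     2,    -3]
  [    0,  -5/2,  -3/4]
  [    0,     0, 53/10]
Pivot columns: 1, 2, 3 → 3 pivots.
dim(Col(A)) = number of pivot columns = 3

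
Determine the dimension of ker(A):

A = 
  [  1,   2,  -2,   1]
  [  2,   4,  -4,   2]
nullity(A) = 3

Row reduce:
R2 → R2 - (2)·R1
REF = 
  [  1,   2,  -2,   1]
  [  0,   0,   0,   0]
Pivot columns: 1 → 1 pivot.
rank(A) = 1, so nullity(A) = 4 - 1 = 3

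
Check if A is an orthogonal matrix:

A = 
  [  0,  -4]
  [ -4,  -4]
No

AᵀA = 
  [ 16,  16]
  [ 16,  32]
≠ I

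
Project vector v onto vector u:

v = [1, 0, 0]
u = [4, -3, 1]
proj_u(v) = [8/13, -6/13, 2/13]

v·u = (1)(4) + (0)(-3) + (0)(1) = 4
u·u = (4)² + (-3)² + (1)² = 26
proj_u(v) = (v·u / u·u) × u = (4/26) × u = (2/13) × u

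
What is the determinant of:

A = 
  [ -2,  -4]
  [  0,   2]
-4

For a 2×2 matrix, det = ad - bc = (-2)(2) - (-4)(0) = -4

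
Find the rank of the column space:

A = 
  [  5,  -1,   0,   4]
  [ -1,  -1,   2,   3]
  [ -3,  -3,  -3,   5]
dim(Col(A)) = 3

Row reduce:
R2 → R2 + (1/5)·R1
R3 → R3 + (3/5)·R1
R3 → R3 - (3)·R2
REF = 
  [   5,   -1,    0,    4]
  [   0, -6/5,    2, 19/5]
  [   0,    0,   -9,   -4]
Pivot columns: 1, 2, 3 → 3 pivots.
dim(Col(A)) = number of pivot columns = 3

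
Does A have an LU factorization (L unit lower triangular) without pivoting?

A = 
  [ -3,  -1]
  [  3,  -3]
Yes.
A[1,1] = -3 ≠ 0, so Gaussian elimination proceeds without a row swap: multiplier ℓ₂₁ = (3)/(-3) = -1, and U[2,2] = -3 - (-1)(-1) = -4.
L = 
  [  1,   0]
  [ -1,   1]
U = 
  [ -3,  -1]
  [  0,  -4]
Check row 2 of LU: [(-1)(-3), (-1)(-1) + (-4)] = [3, -3] = row 2 of A ✓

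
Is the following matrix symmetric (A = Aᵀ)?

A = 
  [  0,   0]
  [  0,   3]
Yes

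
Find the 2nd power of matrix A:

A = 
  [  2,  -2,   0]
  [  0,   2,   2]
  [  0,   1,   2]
A² = A·A:
A²[1,1] = (2)(2) + (-2)(0) + (0)(0) = 4
A²[1,2] = (2)(-2) + (-2)(2) + (0)(1) = -8
A²[1,3] = (2)(0) + (-2)(2) + (0)(2) = -4
A²[2,1] = (0)(2) + (2)(0) + (2)(0) = 0
A²[2,2] = (0)(-2) + (2)(2) + (2)(1) = 6
A²[2,3] = (0)(0) + (2)(2) + (2)(2) = 8
A²[3,1] = (0)(2) + (1)(0) + (2)(0) = 0
A²[3,2] = (0)(-2) + (1)(2) + (2)(1) = 4
A²[3,3] = (0)(0) + (1)(2) + (2)(2) = 6
A² = 
  [  4,  -8,  -4]
  [  0,   6,   8]
  [  0,   4,   6]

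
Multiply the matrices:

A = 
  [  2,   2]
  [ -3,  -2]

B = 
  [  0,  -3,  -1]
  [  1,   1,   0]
AB = 
  [  2,  -4,  -2]
  [ -2,   7,   3]

A is 2×2 and B is 2×3, so AB is 2×3. Each entry is (row of A)·(column of B):
AB[1,1] = (2)(0) + (2)(1) = 2
AB[1,2] = (2)(-3) + (2)(1) = -4
AB[1,3] = (2)(-1) + (2)(0) = -2
AB[2,1] = (-3)(0) + (-2)(1) = -2
AB[2,2] = (-3)(-3) + (-2)(1) = 7
AB[2,3] = (-3)(-1) + (-2)(0) = 3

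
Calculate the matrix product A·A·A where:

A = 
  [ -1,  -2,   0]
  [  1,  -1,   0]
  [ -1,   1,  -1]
A^3 = 
  [  5,  -2,   0]
  [  1,   5,   0]
  [ -4,  -5,  -1]

A² = A·A:
A²[1,1] = (-1)(-1) + (-2)(1) + (0)(-1) = -1
A²[1,2] = (-1)(-2) + (-2)(-1) + (0)(1) = 4
A²[1,3] = (-1)(0) + (-2)(0) + (0)(-1) = 0
A²[2,1] = (1)(-1) + (-1)(1) + (0)(-1) = -2
A²[2,2] = (1)(-2) + (-1)(-1) + (0)(1) = -1
A²[2,3] = (1)(0) + (-1)(0) + (0)(-1) = 0
A²[3,1] = (-1)(-1) + (1)(1) + (-1)(-1) = 3
A²[3,2] = (-1)(-2) + (1)(-1) + (-1)(1) = 0
A²[3,3] = (-1)(0) + (1)(0) + (-1)(-1) = 1
A² = 
  [ -1,   4,   0]
  [ -2,  -1,   0]
  [  3,   0,   1]

A^3 = A^2·A:
A^3[1,1] = (-1)(-1) + (4)(1) + (0)(-1) = 5
A^3[1,2] = (-1)(-2) + (4)(-1) + (0)(1) = -2
A^3[1,3] = (-1)(0) + (4)(0) + (0)(-1) = 0
A^3[2,1] = (-2)(-1) + (-1)(1) + (0)(-1) = 1
A^3[2,2] = (-2)(-2) + (-1)(-1) + (0)(1) = 5
A^3[2,3] = (-2)(0) + (-1)(0) + (0)(-1) = 0
A^3[3,1] = (3)(-1) + (0)(1) + (1)(-1) = -4
A^3[3,2] = (3)(-2) + (0)(-1) + (1)(1) = -5
A^3[3,3] = (3)(0) + (0)(0) + (1)(-1) = -1
A^3 = 
  [  5,  -2,   0]
  [  1,   5,   0]
  [ -4,  -5,  -1]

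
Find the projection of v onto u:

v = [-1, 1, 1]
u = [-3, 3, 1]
v·u = (-1)(-3) + (1)(3) + (1)(1) = 7
u·u = (-3)² + (3)² + (1)² = 19
proj_u(v) = (v·u / u·u) × u = (7/19) × u

proj_u(v) = [-21/19, 21/19, 7/19]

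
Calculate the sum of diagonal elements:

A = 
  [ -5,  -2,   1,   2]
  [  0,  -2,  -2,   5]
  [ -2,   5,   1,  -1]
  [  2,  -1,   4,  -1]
-7

tr(A) = -5 + -2 + 1 + -1 = -7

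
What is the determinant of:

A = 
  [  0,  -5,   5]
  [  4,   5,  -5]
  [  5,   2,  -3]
-20

Cofactor expansion along row 1:
det(A) = (0)·((5)(-3) - (-5)(2)) - (-5)·((4)(-3) - (-5)(5)) + (5)·((4)(2) - (5)(5))
  = (0)(-5) - (-5)(13) + (5)(-17)
  = -20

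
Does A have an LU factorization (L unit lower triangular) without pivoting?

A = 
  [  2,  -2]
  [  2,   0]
Yes.
A[1,1] = 2 ≠ 0, so Gaussian elimination proceeds without a row swap: multiplier ℓ₂₁ = (2)/(2) = 1, and U[2,2] = 0 - (1)(-2) = 2.
L = 
  [  1,   0]
  [  1,   1]
U = 
  [  2,  -2]
  [  0,   2]
Check row 2 of LU: [(1)(2), (1)(-2) + 2] = [2, 0] = row 2 of A ✓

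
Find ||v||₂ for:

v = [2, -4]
4.472

||v||₂ = √((2)² + (-4)²) = √20 = 4.472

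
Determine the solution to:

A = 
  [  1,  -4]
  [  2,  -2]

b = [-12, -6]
x = [0, 3]

Row reduce the augmented matrix [A|b]:
R2 → R2 - (2)·R1
REF = 
  [  1,  -4, -12]
  [  0,   6,  18]

Back-substitution:
x₂ = 18 / 6 = 3
x₁ = (-12 - (-4)(3)) / 1 = 0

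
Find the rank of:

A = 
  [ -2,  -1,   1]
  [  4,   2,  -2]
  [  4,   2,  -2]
rank(A) = 1

Row reduce:
R2 → R2 + (2)·R1
R3 → R3 + (2)·R1
REF = 
  [ -2,  -1,   1]
  [  0,   0,   0]
  [  0,   0,   0]
Pivot columns: 1 → 1 pivot.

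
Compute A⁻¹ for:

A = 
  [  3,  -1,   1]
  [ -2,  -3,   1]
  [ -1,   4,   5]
det(A) = (3)·((-3)(5) - (1)(4)) - (-1)·((-2)(5) - (1)(-1)) + (1)·((-2)(4) - (-3)(-1))
  = (3)(-19) - (-1)(-9) + (1)(-11)
  = -77
det(A) = -77 ≠ 0, so A is invertible.

Cofactors Cᵢⱼ = (-1)ⁱ⁺ʲ·Mᵢⱼ:
C = 
  [-19,   9, -11]
  [  9,  16, -11]
  [  2,  -5, -11]

adj(A) = Cᵀ:
adj(A) = 
  [-19,   9,   2]
  [  9,  16,  -5]
  [-11, -11, -11]

A⁻¹ = (-1/77) · adj(A):
A⁻¹ = 
  [ 19/77,  -9/77,  -2/77]
  [ -9/77, -16/77,   5/77]
  [   1/7,    1/7,    1/7]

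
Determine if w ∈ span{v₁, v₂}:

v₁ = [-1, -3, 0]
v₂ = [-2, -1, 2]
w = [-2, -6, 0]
Yes

Form the augmented matrix and row-reduce:
[v₁|v₂|w] = 
  [ -1,  -2,  -2]
  [ -3,  -1,  -6]
  [  0,   2,   0]
R2 → R2 - (3)·R1
R3 → R3 - (2/5)·R2
REF = 
  [ -1,  -2,  -2]
  [  0,   5,   0]
  [  0,   0,   0]

No row of the form [0 0 | nonzero], so the system is consistent. Back-substitution gives c₁ = 2, c₂ = 0: w = (2)·v₁ + (0)·v₂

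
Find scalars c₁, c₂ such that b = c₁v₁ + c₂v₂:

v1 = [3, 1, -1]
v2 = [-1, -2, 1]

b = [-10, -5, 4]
c1 = -3, c2 = 1

b = -3·v1 + 1·v2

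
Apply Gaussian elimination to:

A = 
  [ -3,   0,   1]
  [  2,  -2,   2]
Row operations:
R2 → R2 + (2/3)·R1

Resulting echelon form:
REF = 
  [ -3,   0,   1]
  [  0,  -2, 8/3]

Rank = 2 (number of non-zero pivot rows).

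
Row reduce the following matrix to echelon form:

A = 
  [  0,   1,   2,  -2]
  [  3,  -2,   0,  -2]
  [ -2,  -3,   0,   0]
Row operations:
Swap R1 ↔ R2
R3 → R3 + (2/3)·R1
R3 → R3 + (13/3)·R2

Resulting echelon form:
REF = 
  [   3,   -2,    0,   -2]
  [   0,    1,    2,   -2]
  [   0,    0, 26/3,  -10]

Rank = 3 (number of non-zero pivot rows).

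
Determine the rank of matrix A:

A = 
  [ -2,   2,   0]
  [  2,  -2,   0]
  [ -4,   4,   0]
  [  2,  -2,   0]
Row reduce:
R2 → R2 + (1)·R1
R3 → R3 - (2)·R1
R4 → R4 + (1)·R1
REF = 
  [ -2,   2,   0]
  [  0,   0,   0]
  [  0,   0,   0]
  [  0,   0,   0]
Pivot columns: 1 → 1 pivot.

rank(A) = 1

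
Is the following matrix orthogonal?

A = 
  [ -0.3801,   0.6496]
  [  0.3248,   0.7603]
No

AᵀA = 
  [  0.2500,   0]
  [  0,   1]
≠ I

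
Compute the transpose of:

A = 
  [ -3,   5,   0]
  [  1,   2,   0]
Aᵀ = 
  [ -3,   1]
  [  5,   2]
  [  0,   0]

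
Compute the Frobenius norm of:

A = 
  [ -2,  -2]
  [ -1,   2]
||A||_F = 3.606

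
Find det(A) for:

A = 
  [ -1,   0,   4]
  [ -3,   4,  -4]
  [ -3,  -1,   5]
Cofactor expansion along row 1:
det(A) = (-1)·((4)(5) - (-4)(-1)) - (0)·((-3)(5) - (-4)(-3)) + (4)·((-3)(-1) - (4)(-3))
  = (-1)(16) - (0)(-27) + (4)(15)
  = 44

det(A) = 44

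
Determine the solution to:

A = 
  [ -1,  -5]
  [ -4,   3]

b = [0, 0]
x = [0, 0]

Row reduce the augmented matrix [A|b]:
R2 → R2 - (4)·R1
REF = 
  [ -1,  -5,   0]
  [  0,  23,   0]

Back-substitution:
x₂ = 0 / 23 = 0
x₁ = (0 - (-5)(0)) / (-1) = 0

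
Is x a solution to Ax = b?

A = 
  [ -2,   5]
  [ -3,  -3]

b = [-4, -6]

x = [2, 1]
No

Ax = [1, -9] ≠ b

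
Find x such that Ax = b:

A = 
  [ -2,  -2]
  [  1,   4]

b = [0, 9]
Row reduce the augmented matrix [A|b]:
R2 → R2 + (1/2)·R1
REF = 
  [ -2,  -2,   0]
  [  0,   3,   9]

Back-substitution:
x₂ = 9 / 3 = 3
x₁ = (0 - (-2)(3)) / (-2) = -3

x = [-3, 3]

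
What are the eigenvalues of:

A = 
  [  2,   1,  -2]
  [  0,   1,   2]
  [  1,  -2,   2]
Characteristic polynomial: det(λI - A) = λ³ - 5λ² + 14λ - 16
Testing integer divisors of the constant term: p(2) = 0, so (λ - 2) is a factor:
p(λ) = (λ - 2)(λ² - 3λ + 8)
λ² - 3λ + 8 = 0  ⇒  λ = (3 ± √((-3)² - 4·(8)))/2 = (3 ± √(-23))/2
  = (3 + i√23)/2,  (3 - i√23)/2

λ = 2, (3 + i√23)/2, (3 - i√23)/2  (≈ 2, 1.5 + 2.398i, 1.5 - 2.398i)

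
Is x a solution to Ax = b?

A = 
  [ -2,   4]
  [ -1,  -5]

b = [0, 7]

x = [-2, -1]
Yes

Ax = [0, 7] = b ✓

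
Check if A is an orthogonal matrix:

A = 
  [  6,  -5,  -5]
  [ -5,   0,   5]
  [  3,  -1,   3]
No

AᵀA = 
  [ 70, -33, -46]
  [-33,  26,  22]
  [-46,  22,  59]
≠ I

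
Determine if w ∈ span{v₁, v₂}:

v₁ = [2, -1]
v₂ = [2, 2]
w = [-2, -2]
Yes

Form the augmented matrix and row-reduce:
[v₁|v₂|w] = 
  [  2,   2,  -2]
  [ -1,   2,  -2]
R2 → R2 + (1/2)·R1
REF = 
  [  2,   2,  -2]
  [  0,   3,  -3]

No row of the form [0 0 | nonzero], so the system is consistent. Back-substitution gives c₁ = 0, c₂ = -1: w = (0)·v₁ + (-1)·v₂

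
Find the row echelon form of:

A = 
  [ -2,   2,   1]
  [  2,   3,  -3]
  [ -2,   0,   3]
Row operations:
R2 → R2 + (1)·R1
R3 → R3 - (1)·R1
R3 → R3 + (2/5)·R2

Resulting echelon form:
REF = 
  [ -2,   2,   1]
  [  0,   5,  -2]
  [  0,   0, 6/5]

Rank = 3 (number of non-zero pivot rows).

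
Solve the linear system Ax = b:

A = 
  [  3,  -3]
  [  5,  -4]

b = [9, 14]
Row reduce the augmented matrix [A|b]:
R2 → R2 - (5/3)·R1
REF = 
  [  3,  -3,   9]
  [  0,   1,  -1]

Back-substitution:
x₂ = (-1) / 1 = -1
x₁ = (9 - (-3)(-1)) / 3 = 2

x = [2, -1]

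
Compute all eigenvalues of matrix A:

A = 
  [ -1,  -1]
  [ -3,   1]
λ = 2, -2

tr(A) = 0, det(A) = -4
Characteristic polynomial: λ² - tr(A)λ + det(A) = λ² - 4
λ² - 4 = (λ + 2)(λ - 2)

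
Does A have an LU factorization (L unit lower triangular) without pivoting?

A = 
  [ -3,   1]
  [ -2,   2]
Yes.
A[1,1] = -3 ≠ 0, so Gaussian elimination proceeds without a row swap: multiplier ℓ₂₁ = (-2)/(-3) = 2/3, and U[2,2] = 2 - (2/3)(1) = 4/3.
L = 
  [  1,   0]
  [2/3,   1]
U = 
  [ -3,   1]
  [  0, 4/3]
Check row 2 of LU: [(2/3)(-3), (2/3)(1) + (4/3)] = [-2, 2] = row 2 of A ✓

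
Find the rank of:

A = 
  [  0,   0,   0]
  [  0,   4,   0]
rank(A) = 1

Row reduce:
Swap R1 ↔ R2
REF = 
  [  0,   4,   0]
  [  0,   0,   0]
Pivot columns: 2 → 1 pivot.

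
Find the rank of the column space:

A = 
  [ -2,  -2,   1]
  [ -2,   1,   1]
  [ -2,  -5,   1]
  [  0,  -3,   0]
Row reduce:
R2 → R2 - (1)·R1
R3 → R3 - (1)·R1
R3 → R3 + (1)·R2
R4 → R4 + (1)·R2
REF = 
  [ -2,  -2,   1]
  [  0,   3,   0]
  [  0,   0,   0]
  [  0,   0,   0]
Pivot columns: 1, 2 → 2 pivots.
dim(Col(A)) = number of pivot columns = 2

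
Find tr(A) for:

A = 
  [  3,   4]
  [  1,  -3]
0

tr(A) = 3 + -3 = 0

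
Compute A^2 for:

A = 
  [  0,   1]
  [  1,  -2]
A² = A·A:
A²[1,1] = (0)(0) + (1)(1) = 1
A²[1,2] = (0)(1) + (1)(-2) = -2
A²[2,1] = (1)(0) + (-2)(1) = -2
A²[2,2] = (1)(1) + (-2)(-2) = 5
A² = 
  [  1,  -2]
  [ -2,   5]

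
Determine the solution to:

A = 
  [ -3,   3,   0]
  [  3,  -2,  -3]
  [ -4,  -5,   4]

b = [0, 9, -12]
x = [0, 0, -3]

Row reduce the augmented matrix [A|b]:
R2 → R2 + (1)·R1
R3 → R3 - (4/3)·R1
R3 → R3 + (9)·R2
REF = 
  [ -3,   3,   0,   0]
  [  0,   1,  -3,   9]
  [  0,   0, -23,  69]

Back-substitution:
x₃ = 69 / (-23) = -3
x₂ = (9 - (-3)(-3)) / 1 = 0
x₁ = (0 - (3)(0) - (0)(-3)) / (-3) = 0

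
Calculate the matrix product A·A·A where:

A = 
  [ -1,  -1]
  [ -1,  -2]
A² = A·A:
A²[1,1] = (-1)(-1) + (-1)(-1) = 2
A²[1,2] = (-1)(-1) + (-1)(-2) = 3
A²[2,1] = (-1)(-1) + (-2)(-1) = 3
A²[2,2] = (-1)(-1) + (-2)(-2) = 5
A² = 
  [  2,   3]
  [  3,   5]

A^3 = A^2·A:
A^3[1,1] = (2)(-1) + (3)(-1) = -5
A^3[1,2] = (2)(-1) + (3)(-2) = -8
A^3[2,1] = (3)(-1) + (5)(-1) = -8
A^3[2,2] = (3)(-1) + (5)(-2) = -13
A^3 = 
  [ -5,  -8]
  [ -8, -13]

Therefore
A^3 = 
  [ -5,  -8]
  [ -8, -13]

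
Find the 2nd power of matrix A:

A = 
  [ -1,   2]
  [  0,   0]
A² = A·A:
A²[1,1] = (-1)(-1) + (2)(0) = 1
A²[1,2] = (-1)(2) + (2)(0) = -2
A²[2,1] = (0)(-1) + (0)(0) = 0
A²[2,2] = (0)(2) + (0)(0) = 0
A² = 
  [  1,  -2]
  [  0,   0]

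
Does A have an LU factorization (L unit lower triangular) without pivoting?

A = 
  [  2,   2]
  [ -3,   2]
Yes.
A[1,1] = 2 ≠ 0, so Gaussian elimination proceeds without a row swap: multiplier ℓ₂₁ = (-3)/(2) = -3/2, and U[2,2] = 2 - (-3/2)(2) = 5.
L = 
  [   1,    0]
  [-3/2,    1]
U = 
  [  2,   2]
  [  0,   5]
Check row 2 of LU: [(-3/2)(2), (-3/2)(2) + 5] = [-3, 2] = row 2 of A ✓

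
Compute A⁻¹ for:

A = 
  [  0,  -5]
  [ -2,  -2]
det(A) = (0)(-2) - (-5)(-2) = -10
For a 2×2 matrix, A⁻¹ = (1/det(A)) · [[d, -b], [-c, a]]
    = (-1/10) · [[-2, 5], [2, 0]]

A⁻¹ = 
  [ 1/5, -1/2]
  [-1/5,    0]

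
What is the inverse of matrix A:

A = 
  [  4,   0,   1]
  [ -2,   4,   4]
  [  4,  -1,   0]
det(A) = (4)·((4)(0) - (4)(-1)) - (0)·((-2)(0) - (4)(4)) + (1)·((-2)(-1) - (4)(4))
  = (4)(4) - (0)(-16) + (1)(-14)
  = 2
det(A) = 2 ≠ 0, so A is invertible.

Cofactors Cᵢⱼ = (-1)ⁱ⁺ʲ·Mᵢⱼ:
C = 
  [  4,  16, -14]
  [ -1,  -4,   4]
  [ -4, -18,  16]

adj(A) = Cᵀ:
adj(A) = 
  [  4,  -1,  -4]
  [ 16,  -4, -18]
  [-14,   4,  16]

A⁻¹ = (1/2) · adj(A):
A⁻¹ = 
  [   2, -1/2,   -2]
  [   8,   -2,   -9]
  [  -7,    2,    8]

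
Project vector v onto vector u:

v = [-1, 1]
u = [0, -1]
v·u = (-1)(0) + (1)(-1) = -1
u·u = (0)² + (-1)² = 1
proj_u(v) = (v·u / u·u) × u = (-1/1) × u = (-1) × u

proj_u(v) = [0, 1]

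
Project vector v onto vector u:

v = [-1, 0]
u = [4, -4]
proj_u(v) = [-1/2, 1/2]

v·u = (-1)(4) + (0)(-4) = -4
u·u = (4)² + (-4)² = 32
proj_u(v) = (v·u / u·u) × u = (-4/32) × u = (-1/8) × u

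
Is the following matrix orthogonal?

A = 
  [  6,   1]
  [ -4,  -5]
No

AᵀA = 
  [ 52,  26]
  [ 26,  26]
≠ I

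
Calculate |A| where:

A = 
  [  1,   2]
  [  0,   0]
For a 2×2 matrix, det = ad - bc = (1)(0) - (2)(0) = 0

det(A) = 0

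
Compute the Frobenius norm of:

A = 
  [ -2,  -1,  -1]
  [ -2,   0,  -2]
||A||_F = 3.742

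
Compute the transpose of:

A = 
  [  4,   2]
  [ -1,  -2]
Aᵀ = 
  [  4,  -1]
  [  2,  -2]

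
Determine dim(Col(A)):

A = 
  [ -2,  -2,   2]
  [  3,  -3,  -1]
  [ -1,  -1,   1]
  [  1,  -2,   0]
dim(Col(A)) = 2

Row reduce:
R2 → R2 + (3/2)·R1
R3 → R3 - (1/2)·R1
R4 → R4 + (1/2)·R1
R4 → R4 - (1/2)·R2
REF = 
  [ -2,  -2,   2]
  [  0,  -6,   2]
  [  0,   0,   0]
  [  0,   0,   0]
Pivot columns: 1, 2 → 2 pivots.
dim(Col(A)) = number of pivot columns = 2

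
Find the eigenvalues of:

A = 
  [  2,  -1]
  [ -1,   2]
tr(A) = 4, det(A) = 3
Characteristic polynomial: λ² - tr(A)λ + det(A) = λ² - 4λ + 3
λ² - 4λ + 3 = (λ - 1)(λ - 3)

λ = 3, 1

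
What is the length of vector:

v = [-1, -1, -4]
4.243

||v||₂ = √((-1)² + (-1)² + (-4)²) = √18 = 4.243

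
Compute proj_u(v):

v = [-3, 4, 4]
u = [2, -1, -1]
proj_u(v) = [-14/3, 7/3, 7/3]

v·u = (-3)(2) + (4)(-1) + (4)(-1) = -14
u·u = (2)² + (-1)² + (-1)² = 6
proj_u(v) = (v·u / u·u) × u = (-14/6) × u = (-7/3) × u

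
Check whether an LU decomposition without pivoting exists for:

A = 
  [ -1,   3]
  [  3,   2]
Yes.
A[1,1] = -1 ≠ 0, so Gaussian elimination proceeds without a row swap: multiplier ℓ₂₁ = (3)/(-1) = -3, and U[2,2] = 2 - (-3)(3) = 11.
L = 
  [  1,   0]
  [ -3,   1]
U = 
  [ -1,   3]
  [  0,  11]
Check row 2 of LU: [(-3)(-1), (-3)(3) + 11] = [3, 2] = row 2 of A ✓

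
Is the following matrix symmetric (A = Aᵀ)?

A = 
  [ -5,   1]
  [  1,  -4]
Yes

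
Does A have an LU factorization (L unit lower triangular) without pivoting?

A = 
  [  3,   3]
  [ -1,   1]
Yes.
A[1,1] = 3 ≠ 0, so Gaussian elimination proceeds without a row swap: multiplier ℓ₂₁ = (-1)/(3) = -1/3, and U[2,2] = 1 - (-1/3)(3) = 2.
L = 
  [   1,    0]
  [-1/3,    1]
U = 
  [  3,   3]
  [  0,   2]
Check row 2 of LU: [(-1/3)(3), (-1/3)(3) + 2] = [-1, 1] = row 2 of A ✓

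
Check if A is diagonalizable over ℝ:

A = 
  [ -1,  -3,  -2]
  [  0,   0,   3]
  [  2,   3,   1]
No

Characteristic polynomial: det(λI - A) = λ³ - 6λ + 9
Testing integer divisors of the constant term: p(-3) = 0, so (λ + 3) is a factor:
p(λ) = (λ + 3)(λ² - 3λ + 3)
λ² - 3λ + 3 = 0  ⇒  λ = (3 ± √((-3)² - 4·(3)))/2 = (3 ± √(-3))/2
  = (3 + i√3)/2,  (3 - i√3)/2
Eigenvalues: -3, (3 + i√3)/2, (3 - i√3)/2  (≈ -3, 1.5 + 0.866i, 1.5 - 0.866i)
Has complex eigenvalues (not diagonalizable over ℝ).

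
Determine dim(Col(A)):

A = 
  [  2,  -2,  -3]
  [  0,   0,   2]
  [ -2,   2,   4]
Row reduce:
R3 → R3 + (1)·R1
R3 → R3 - (1/2)·R2
REF = 
  [  2,  -2,  -3]
  [  0,   0,   2]
  [  0,   0,   0]
Pivot columns: 1, 3 → 2 pivots.
dim(Col(A)) = number of pivot columns = 2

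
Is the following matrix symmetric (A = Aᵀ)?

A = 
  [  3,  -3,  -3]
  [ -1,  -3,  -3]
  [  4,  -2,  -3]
No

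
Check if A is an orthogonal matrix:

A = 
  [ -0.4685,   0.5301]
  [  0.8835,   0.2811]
No

AᵀA = 
  [  1.0001,   0]
  [  0,   0.3600]
≠ I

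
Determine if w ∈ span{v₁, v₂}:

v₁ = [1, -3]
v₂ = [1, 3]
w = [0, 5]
Yes

Form the augmented matrix and row-reduce:
[v₁|v₂|w] = 
  [  1,   1,   0]
  [ -3,   3,   5]
R2 → R2 + (3)·R1
REF = 
  [  1,   1,   0]
  [  0,   6,   5]

No row of the form [0 0 | nonzero], so the system is consistent. Back-substitution gives c₁ = -5/6, c₂ = 5/6: w = (-5/6)·v₁ + (5/6)·v₂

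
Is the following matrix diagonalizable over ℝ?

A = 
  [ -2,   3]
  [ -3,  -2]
No

tr(A) = -4, det(A) = 13
Characteristic polynomial: λ² - tr(A)λ + det(A) = λ² + 4λ + 13
λ² + 4λ + 13 = 0  ⇒  λ = (-4 ± √((4)² - 4·(13)))/2 = (-4 ± √(-36))/2
  = -2 + 3i,  -2 - 3i
Eigenvalues: -2 + 3i, -2 - 3i  (≈ -2 + 3i, -2 - 3i)
Has complex eigenvalues (not diagonalizable over ℝ).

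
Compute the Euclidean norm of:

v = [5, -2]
5.385

||v||₂ = √((5)² + (-2)²) = √29 = 5.385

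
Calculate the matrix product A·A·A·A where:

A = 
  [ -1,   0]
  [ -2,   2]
A² = A·A:
A²[1,1] = (-1)(-1) + (0)(-2) = 1
A²[1,2] = (-1)(0) + (0)(2) = 0
A²[2,1] = (-2)(-1) + (2)(-2) = -2
A²[2,2] = (-2)(0) + (2)(2) = 4
A² = 
  [  1,   0]
  [ -2,   4]

A^3 = A^2·A:
A^3[1,1] = (1)(-1) + (0)(-2) = -1
A^3[1,2] = (1)(0) + (0)(2) = 0
A^3[2,1] = (-2)(-1) + (4)(-2) = -6
A^3[2,2] = (-2)(0) + (4)(2) = 8
A^3 = 
  [ -1,   0]
  [ -6,   8]

A^4 = A^3·A:
A^4[1,1] = (-1)(-1) + (0)(-2) = 1
A^4[1,2] = (-1)(0) + (0)(2) = 0
A^4[2,1] = (-6)(-1) + (8)(-2) = -10
A^4[2,2] = (-6)(0) + (8)(2) = 16
A^4 = 
  [  1,   0]
  [-10,  16]

Therefore
A^4 = 
  [  1,   0]
  [-10,  16]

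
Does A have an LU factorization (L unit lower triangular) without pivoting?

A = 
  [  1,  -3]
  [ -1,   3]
Yes.
A[1,1] = 1 ≠ 0, so Gaussian elimination proceeds without a row swap: multiplier ℓ₂₁ = (-1)/(1) = -1, and U[2,2] = 3 - (-1)(-3) = 0.
L = 
  [  1,   0]
  [ -1,   1]
U = 
  [  1,  -3]
  [  0,   0]
Check row 2 of LU: [(-1)(1), (-1)(-3) + 0] = [-1, 3] = row 2 of A ✓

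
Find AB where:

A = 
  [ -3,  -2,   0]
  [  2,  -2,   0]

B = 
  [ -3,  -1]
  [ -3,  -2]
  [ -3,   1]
AB = 
  [ 15,   7]
  [  0,   2]

A is 2×3 and B is 3×2, so AB is 2×2. Each entry is (row of A)·(column of B):
AB[1,1] = (-3)(-3) + (-2)(-3) + (0)(-3) = 15
AB[1,2] = (-3)(-1) + (-2)(-2) + (0)(1) = 7
AB[2,1] = (2)(-3) + (-2)(-3) + (0)(-3) = 0
AB[2,2] = (2)(-1) + (-2)(-2) + (0)(1) = 2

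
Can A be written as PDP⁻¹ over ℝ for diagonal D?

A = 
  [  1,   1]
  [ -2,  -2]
Yes

tr(A) = -1, det(A) = 0
Characteristic polynomial: λ² - tr(A)λ + det(A) = λ² + λ
λ² + λ = λ(λ + 1)
Eigenvalues: 0, -1
λ=-1: alg. mult. = 1, geom. mult. = 2 - rank(A - (-1)I) = 2 - 1 = 1
λ=0: alg. mult. = 1, geom. mult. = 2 - rank(A - (0)I) = 2 - 1 = 1
Sum of geometric multiplicities equals n, so A has n independent eigenvectors.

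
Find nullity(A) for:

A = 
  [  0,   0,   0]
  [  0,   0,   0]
nullity(A) = 3

Row reduce:
(no row operations needed)
REF = 
  [  0,   0,   0]
  [  0,   0,   0]
Pivot columns: none → 0 pivots.
rank(A) = 0, so nullity(A) = 3 - 0 = 3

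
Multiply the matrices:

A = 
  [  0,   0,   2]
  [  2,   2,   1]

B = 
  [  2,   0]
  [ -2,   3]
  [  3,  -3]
A is 2×3 and B is 3×2, so AB is 2×2. Each entry is (row of A)·(column of B):
AB[1,1] = (0)(2) + (0)(-2) + (2)(3) = 6
AB[1,2] = (0)(0) + (0)(3) + (2)(-3) = -6
AB[2,1] = (2)(2) + (2)(-2) + (1)(3) = 3
AB[2,2] = (2)(0) + (2)(3) + (1)(-3) = 3

AB = 
  [  6,  -6]
  [  3,   3]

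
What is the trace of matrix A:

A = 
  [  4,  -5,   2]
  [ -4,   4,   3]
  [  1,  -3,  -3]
5

tr(A) = 4 + 4 + -3 = 5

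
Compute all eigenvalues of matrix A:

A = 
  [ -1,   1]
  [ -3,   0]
tr(A) = -1, det(A) = 3
Characteristic polynomial: λ² - tr(A)λ + det(A) = λ² + λ + 3
λ² + λ + 3 = 0  ⇒  λ = (-1 ± √((1)² - 4·(3)))/2 = (-1 ± √(-11))/2
  = (-1 + i√11)/2,  (-1 - i√11)/2

λ = (-1 + i√11)/2, (-1 - i√11)/2  (≈ -0.5 + 1.658i, -0.5 - 1.658i)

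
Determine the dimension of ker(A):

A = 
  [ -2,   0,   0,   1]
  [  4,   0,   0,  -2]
nullity(A) = 3

Row reduce:
R2 → R2 + (2)·R1
REF = 
  [ -2,   0,   0,   1]
  [  0,   0,   0,   0]
Pivot columns: 1 → 1 pivot.
rank(A) = 1, so nullity(A) = 4 - 1 = 3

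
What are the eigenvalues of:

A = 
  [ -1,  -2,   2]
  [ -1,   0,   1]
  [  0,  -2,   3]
λ = 1, (1 + √17)/2, (1 - √17)/2  (≈ 1, 2.562, -1.562)

Characteristic polynomial: det(λI - A) = λ³ - 2λ² - 3λ + 4
Testing integer divisors of the constant term: p(1) = 0, so (λ - 1) is a factor:
p(λ) = (λ - 1)(λ² - λ - 4)
λ² - λ - 4 = 0  ⇒  λ = (1 ± √((-1)² - 4·(-4)))/2 = (1 ± √(17))/2
  = (1 + √17)/2,  (1 - √17)/2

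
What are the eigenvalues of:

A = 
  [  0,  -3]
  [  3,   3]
λ = (3 + 3i√3)/2, (3 - 3i√3)/2  (≈ 1.5 + 2.598i, 1.5 - 2.598i)

tr(A) = 3, det(A) = 9
Characteristic polynomial: λ² - tr(A)λ + det(A) = λ² - 3λ + 9
λ² - 3λ + 9 = 0  ⇒  λ = (3 ± √((-3)² - 4·(9)))/2 = (3 ± √(-27))/2
  = (3 + 3i√3)/2,  (3 - 3i√3)/2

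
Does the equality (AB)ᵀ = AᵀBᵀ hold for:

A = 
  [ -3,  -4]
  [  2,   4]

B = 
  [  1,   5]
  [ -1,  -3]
No

(AB)ᵀ = 
  [  1,  -2]
  [ -3,  -2]

AᵀBᵀ = 
  [  7,  -3]
  [ 16,  -8]

The two matrices differ, so (AB)ᵀ ≠ AᵀBᵀ in general. The correct identity is (AB)ᵀ = BᵀAᵀ.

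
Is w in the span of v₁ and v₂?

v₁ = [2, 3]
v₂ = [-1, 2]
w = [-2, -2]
Yes

Form the augmented matrix and row-reduce:
[v₁|v₂|w] = 
  [  2,  -1,  -2]
  [  3,   2,  -2]
R2 → R2 - (3/2)·R1
REF = 
  [  2,  -1,  -2]
  [  0, 7/2,   1]

No row of the form [0 0 | nonzero], so the system is consistent. Back-substitution gives c₁ = -6/7, c₂ = 2/7: w = (-6/7)·v₁ + (2/7)·v₂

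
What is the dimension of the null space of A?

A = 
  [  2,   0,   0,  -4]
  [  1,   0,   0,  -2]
nullity(A) = 3

Row reduce:
R2 → R2 - (1/2)·R1
REF = 
  [  2,   0,   0,  -4]
  [  0,   0,   0,   0]
Pivot columns: 1 → 1 pivot.
rank(A) = 1, so nullity(A) = 4 - 1 = 3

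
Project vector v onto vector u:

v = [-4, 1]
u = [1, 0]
proj_u(v) = [-4, 0]

v·u = (-4)(1) + (1)(0) = -4
u·u = (1)² + (0)² = 1
proj_u(v) = (v·u / u·u) × u = (-4/1) × u = (-4) × u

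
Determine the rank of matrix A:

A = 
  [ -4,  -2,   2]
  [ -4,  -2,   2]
Row reduce:
R2 → R2 - (1)·R1
REF = 
  [ -4,  -2,   2]
  [  0,   0,   0]
Pivot columns: 1 → 1 pivot.

rank(A) = 1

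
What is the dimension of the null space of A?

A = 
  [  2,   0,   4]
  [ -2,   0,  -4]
nullity(A) = 2

Row reduce:
R2 → R2 + (1)·R1
REF = 
  [  2,   0,   4]
  [  0,   0,   0]
Pivot columns: 1 → 1 pivot.
rank(A) = 1, so nullity(A) = 3 - 1 = 2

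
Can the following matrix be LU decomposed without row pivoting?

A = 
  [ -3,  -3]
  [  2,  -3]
Yes.
A[1,1] = -3 ≠ 0, so Gaussian elimination proceeds without a row swap: multiplier ℓ₂₁ = (2)/(-3) = -2/3, and U[2,2] = -3 - (-2/3)(-3) = -5.
L = 
  [   1,    0]
  [-2/3,    1]
U = 
  [ -3,  -3]
  [  0,  -5]
Check row 2 of LU: [(-2/3)(-3), (-2/3)(-3) + (-5)] = [2, -3] = row 2 of A ✓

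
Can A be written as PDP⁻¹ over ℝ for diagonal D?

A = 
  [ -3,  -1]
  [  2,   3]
Yes

tr(A) = 0, det(A) = -7
Characteristic polynomial: λ² - tr(A)λ + det(A) = λ² - 7
λ² - 7 = 0  ⇒  λ = (0 ± √((0)² - 4·(-7)))/2 = (0 ± √(28))/2
  = √7,  -√7
Eigenvalues: √7, -√7  (≈ 2.646, -2.646)
The two irrational eigenvalues are distinct (simple), so each has alg. mult. = geom. mult. = 1.
Sum of geometric multiplicities equals n, so A has n independent eigenvectors.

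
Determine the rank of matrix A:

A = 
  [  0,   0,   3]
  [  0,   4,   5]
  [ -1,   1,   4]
rank(A) = 3

Row reduce:
Swap R1 ↔ R3
REF = 
  [ -1,   1,   4]
  [  0,   4,   5]
  [  0,   0,   3]
Pivot columns: 1, 2, 3 → 3 pivots.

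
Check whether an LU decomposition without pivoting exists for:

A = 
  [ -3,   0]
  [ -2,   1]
Yes.
A[1,1] = -3 ≠ 0, so Gaussian elimination proceeds without a row swap: multiplier ℓ₂₁ = (-2)/(-3) = 2/3, and U[2,2] = 1 - (2/3)(0) = 1.
L = 
  [  1,   0]
  [2/3,   1]
U = 
  [ -3,   0]
  [  0,   1]
Check row 2 of LU: [(2/3)(-3), (2/3)(0) + 1] = [-2, 1] = row 2 of A ✓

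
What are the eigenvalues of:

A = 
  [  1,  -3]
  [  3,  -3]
tr(A) = -2, det(A) = 6
Characteristic polynomial: λ² - tr(A)λ + det(A) = λ² + 2λ + 6
λ² + 2λ + 6 = 0  ⇒  λ = (-2 ± √((2)² - 4·(6)))/2 = (-2 ± √(-20))/2
  = -1 + i√5,  -1 - i√5

λ = -1 + i√5, -1 - i√5  (≈ -1 + 2.236i, -1 - 2.236i)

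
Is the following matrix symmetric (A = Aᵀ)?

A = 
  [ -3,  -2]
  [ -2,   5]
Yes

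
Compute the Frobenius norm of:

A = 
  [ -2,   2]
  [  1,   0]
||A||_F = 3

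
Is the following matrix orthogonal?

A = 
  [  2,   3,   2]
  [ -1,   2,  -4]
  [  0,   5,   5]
No

AᵀA = 
  [  5,   4,   8]
  [  4,  38,  23]
  [  8,  23,  45]
≠ I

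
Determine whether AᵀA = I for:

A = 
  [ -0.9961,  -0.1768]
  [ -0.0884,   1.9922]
No

AᵀA = 
  [  1,   0]
  [  0,   4.0001]
≠ I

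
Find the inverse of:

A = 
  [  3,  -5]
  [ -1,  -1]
det(A) = (3)(-1) - (-5)(-1) = -8
For a 2×2 matrix, A⁻¹ = (1/det(A)) · [[d, -b], [-c, a]]
    = (-1/8) · [[-1, 5], [1, 3]]

A⁻¹ = 
  [ 1/8, -5/8]
  [-1/8, -3/8]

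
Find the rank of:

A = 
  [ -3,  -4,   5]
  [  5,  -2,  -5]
Row reduce:
R2 → R2 + (5/3)·R1
REF = 
  [   -3,    -4,     5]
  [    0, -26/3,  10/3]
Pivot columns: 1, 2 → 2 pivots.

rank(A) = 2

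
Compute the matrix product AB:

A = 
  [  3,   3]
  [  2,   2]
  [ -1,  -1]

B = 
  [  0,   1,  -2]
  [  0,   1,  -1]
A is 3×2 and B is 2×3, so AB is 3×3. Each entry is (row of A)·(column of B):
AB[1,1] = (3)(0) + (3)(0) = 0
AB[1,2] = (3)(1) + (3)(1) = 6
AB[1,3] = (3)(-2) + (3)(-1) = -9
AB[2,1] = (2)(0) + (2)(0) = 0
AB[2,2] = (2)(1) + (2)(1) = 4
AB[2,3] = (2)(-2) + (2)(-1) = -6
AB[3,1] = (-1)(0) + (-1)(0) = 0
AB[3,2] = (-1)(1) + (-1)(1) = -2
AB[3,3] = (-1)(-2) + (-1)(-1) = 3

AB = 
  [  0,   6,  -9]
  [  0,   4,  -6]
  [  0,  -2,   3]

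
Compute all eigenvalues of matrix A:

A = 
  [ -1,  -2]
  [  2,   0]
tr(A) = -1, det(A) = 4
Characteristic polynomial: λ² - tr(A)λ + det(A) = λ² + λ + 4
λ² + λ + 4 = 0  ⇒  λ = (-1 ± √((1)² - 4·(4)))/2 = (-1 ± √(-15))/2
  = (-1 + i√15)/2,  (-1 - i√15)/2

λ = (-1 + i√15)/2, (-1 - i√15)/2  (≈ -0.5 + 1.936i, -0.5 - 1.936i)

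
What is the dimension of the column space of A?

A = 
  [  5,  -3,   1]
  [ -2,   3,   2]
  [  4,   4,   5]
Row reduce:
R2 → R2 + (2/5)·R1
R3 → R3 - (4/5)·R1
R3 → R3 - (32/9)·R2
REF = 
  [    5,    -3,     1]
  [    0,   9/5,  12/5]
  [    0,     0, -13/3]
Pivot columns: 1, 2, 3 → 3 pivots.
dim(Col(A)) = number of pivot columns = 3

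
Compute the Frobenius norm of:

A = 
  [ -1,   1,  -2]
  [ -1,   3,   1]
||A||_F = 4.123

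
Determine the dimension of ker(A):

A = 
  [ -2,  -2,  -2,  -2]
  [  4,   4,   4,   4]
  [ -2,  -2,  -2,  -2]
nullity(A) = 3

Row reduce:
R2 → R2 + (2)·R1
R3 → R3 - (1)·R1
REF = 
  [ -2,  -2,  -2,  -2]
  [  0,   0,   0,   0]
  [  0,   0,   0,   0]
Pivot columns: 1 → 1 pivot.
rank(A) = 1, so nullity(A) = 4 - 1 = 3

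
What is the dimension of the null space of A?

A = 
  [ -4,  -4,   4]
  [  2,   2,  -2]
nullity(A) = 2

Row reduce:
R2 → R2 + (1/2)·R1
REF = 
  [ -4,  -4,   4]
  [  0,   0,   0]
Pivot columns: 1 → 1 pivot.
rank(A) = 1, so nullity(A) = 3 - 1 = 2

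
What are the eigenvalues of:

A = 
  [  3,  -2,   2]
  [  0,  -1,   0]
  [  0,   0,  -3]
λ = -1, 3, -3

Characteristic polynomial: det(λI - A) = λ³ + λ² - 9λ - 9
Testing integer divisors of the constant term: p(-1) = 0, so (λ + 1) is a factor:
p(λ) = (λ + 1)(λ² - 9)
λ² - 9 = (λ + 3)(λ - 3)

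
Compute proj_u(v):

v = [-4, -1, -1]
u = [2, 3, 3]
proj_u(v) = [-14/11, -21/11, -21/11]

v·u = (-4)(2) + (-1)(3) + (-1)(3) = -14
u·u = (2)² + (3)² + (3)² = 22
proj_u(v) = (v·u / u·u) × u = (-14/22) × u = (-7/11) × u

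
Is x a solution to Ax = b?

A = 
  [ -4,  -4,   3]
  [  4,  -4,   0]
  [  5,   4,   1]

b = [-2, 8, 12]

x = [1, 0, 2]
No

Ax = [2, 4, 7] ≠ b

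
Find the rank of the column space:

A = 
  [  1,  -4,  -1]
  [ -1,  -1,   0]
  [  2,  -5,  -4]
Row reduce:
R2 → R2 + (1)·R1
R3 → R3 - (2)·R1
R3 → R3 + (3/5)·R2
REF = 
  [    1,    -4,    -1]
  [    0,    -5,    -1]
  [    0,     0, -13/5]
Pivot columns: 1, 2, 3 → 3 pivots.
dim(Col(A)) = number of pivot columns = 3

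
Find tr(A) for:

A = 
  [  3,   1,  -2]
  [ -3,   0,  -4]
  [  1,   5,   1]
4

tr(A) = 3 + 0 + 1 = 4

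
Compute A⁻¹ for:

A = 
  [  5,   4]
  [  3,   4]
det(A) = (5)(4) - (4)(3) = 8
For a 2×2 matrix, A⁻¹ = (1/det(A)) · [[d, -b], [-c, a]]
    = (1/8) · [[4, -4], [-3, 5]]

A⁻¹ = 
  [ 1/2, -1/2]
  [-3/8,  5/8]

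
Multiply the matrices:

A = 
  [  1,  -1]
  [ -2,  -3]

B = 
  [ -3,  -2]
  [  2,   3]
AB = 
  [ -5,  -5]
  [  0,  -5]

A is 2×2 and B is 2×2, so AB is 2×2. Each entry is (row of A)·(column of B):
AB[1,1] = (1)(-3) + (-1)(2) = -5
AB[1,2] = (1)(-2) + (-1)(3) = -5
AB[2,1] = (-2)(-3) + (-3)(2) = 0
AB[2,2] = (-2)(-2) + (-3)(3) = -5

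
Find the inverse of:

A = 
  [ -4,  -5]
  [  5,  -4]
det(A) = (-4)(-4) - (-5)(5) = 41
For a 2×2 matrix, A⁻¹ = (1/det(A)) · [[d, -b], [-c, a]]
    = (1/41) · [[-4, 5], [-5, -4]]

A⁻¹ = 
  [-4/41,  5/41]
  [-5/41, -4/41]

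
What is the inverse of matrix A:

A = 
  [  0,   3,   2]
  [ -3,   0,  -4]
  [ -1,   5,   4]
det(A) = (0)·((0)(4) - (-4)(5)) - (3)·((-3)(4) - (-4)(-1)) + (2)·((-3)(5) - (0)(-1))
  = (0)(20) - (3)(-16) + (2)(-15)
  = 18
det(A) = 18 ≠ 0, so A is invertible.

Cofactors Cᵢⱼ = (-1)ⁱ⁺ʲ·Mᵢⱼ:
C = 
  [ 20,  16, -15]
  [ -2,   2,  -3]
  [-12,  -6,   9]

adj(A) = Cᵀ:
adj(A) = 
  [ 20,  -2, -12]
  [ 16,   2,  -6]
  [-15,  -3,   9]

A⁻¹ = (1/18) · adj(A):
A⁻¹ = 
  [10/9, -1/9, -2/3]
  [ 8/9,  1/9, -1/3]
  [-5/6, -1/6,  1/2]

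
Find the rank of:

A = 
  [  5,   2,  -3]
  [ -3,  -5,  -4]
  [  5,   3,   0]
Row reduce:
R2 → R2 + (3/5)·R1
R3 → R3 - (1)·R1
R3 → R3 + (5/19)·R2
REF = 
  [    5,     2,    -3]
  [    0, -19/5, -29/5]
  [    0,     0, 28/19]
Pivot columns: 1, 2, 3 → 3 pivots.

rank(A) = 3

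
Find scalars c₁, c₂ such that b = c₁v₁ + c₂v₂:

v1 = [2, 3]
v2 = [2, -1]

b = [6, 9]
c1 = 3, c2 = 0

b = 3·v1 + 0·v2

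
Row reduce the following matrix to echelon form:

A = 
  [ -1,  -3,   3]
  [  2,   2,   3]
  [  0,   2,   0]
Row operations:
R2 → R2 + (2)·R1
R3 → R3 + (1/2)·R2

Resulting echelon form:
REF = 
  [ -1,  -3,   3]
  [  0,  -4,   9]
  [  0,   0, 9/2]

Rank = 3 (number of non-zero pivot rows).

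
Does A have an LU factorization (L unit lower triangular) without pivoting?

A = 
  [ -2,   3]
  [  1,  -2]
Yes.
A[1,1] = -2 ≠ 0, so Gaussian elimination proceeds without a row swap: multiplier ℓ₂₁ = (1)/(-2) = -1/2, and U[2,2] = -2 - (-1/2)(3) = -1/2.
L = 
  [   1,    0]
  [-1/2,    1]
U = 
  [  -2,    3]
  [   0, -1/2]
Check row 2 of LU: [(-1/2)(-2), (-1/2)(3) + (-1/2)] = [1, -2] = row 2 of A ✓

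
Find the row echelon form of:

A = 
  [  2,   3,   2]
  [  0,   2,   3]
Row operations:
No row operations needed (already in echelon form).

Resulting echelon form:
REF = 
  [  2,   3,   2]
  [  0,   2,   3]

Rank = 2 (number of non-zero pivot rows).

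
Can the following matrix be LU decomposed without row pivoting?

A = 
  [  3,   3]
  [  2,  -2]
Yes.
A[1,1] = 3 ≠ 0, so Gaussian elimination proceeds without a row swap: multiplier ℓ₂₁ = (2)/(3) = 2/3, and U[2,2] = -2 - (2/3)(3) = -4.
L = 
  [  1,   0]
  [2/3,   1]
U = 
  [  3,   3]
  [  0,  -4]
Check row 2 of LU: [(2/3)(3), (2/3)(3) + (-4)] = [2, -2] = row 2 of A ✓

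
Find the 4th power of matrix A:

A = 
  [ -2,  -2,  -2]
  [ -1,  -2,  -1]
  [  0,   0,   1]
A² = A·A:
A²[1,1] = (-2)(-2) + (-2)(-1) + (-2)(0) = 6
A²[1,2] = (-2)(-2) + (-2)(-2) + (-2)(0) = 8
A²[1,3] = (-2)(-2) + (-2)(-1) + (-2)(1) = 4
A²[2,1] = (-1)(-2) + (-2)(-1) + (-1)(0) = 4
A²[2,2] = (-1)(-2) + (-2)(-2) + (-1)(0) = 6
A²[2,3] = (-1)(-2) + (-2)(-1) + (-1)(1) = 3
A²[3,1] = (0)(-2) + (0)(-1) + (1)(0) = 0
A²[3,2] = (0)(-2) + (0)(-2) + (1)(0) = 0
A²[3,3] = (0)(-2) + (0)(-1) + (1)(1) = 1
A² = 
  [  6,   8,   4]
  [  4,   6,   3]
  [  0,   0,   1]

A^3 = A^2·A:
A^3[1,1] = (6)(-2) + (8)(-1) + (4)(0) = -20
A^3[1,2] = (6)(-2) + (8)(-2) + (4)(0) = -28
A^3[1,3] = (6)(-2) + (8)(-1) + (4)(1) = -16
A^3[2,1] = (4)(-2) + (6)(-1) + (3)(0) = -14
A^3[2,2] = (4)(-2) + (6)(-2) + (3)(0) = -20
A^3[2,3] = (4)(-2) + (6)(-1) + (3)(1) = -11
A^3[3,1] = (0)(-2) + (0)(-1) + (1)(0) = 0
A^3[3,2] = (0)(-2) + (0)(-2) + (1)(0) = 0
A^3[3,3] = (0)(-2) + (0)(-1) + (1)(1) = 1
A^3 = 
  [-20, -28, -16]
  [-14, -20, -11]
  [  0,   0,   1]

A^4 = A^3·A:
A^4[1,1] = (-20)(-2) + (-28)(-1) + (-16)(0) = 68
A^4[1,2] = (-20)(-2) + (-28)(-2) + (-16)(0) = 96
A^4[1,3] = (-20)(-2) + (-28)(-1) + (-16)(1) = 52
A^4[2,1] = (-14)(-2) + (-20)(-1) + (-11)(0) = 48
A^4[2,2] = (-14)(-2) + (-20)(-2) + (-11)(0) = 68
A^4[2,3] = (-14)(-2) + (-20)(-1) + (-11)(1) = 37
A^4[3,1] = (0)(-2) + (0)(-1) + (1)(0) = 0
A^4[3,2] = (0)(-2) + (0)(-2) + (1)(0) = 0
A^4[3,3] = (0)(-2) + (0)(-1) + (1)(1) = 1
A^4 = 
  [ 68,  96,  52]
  [ 48,  68,  37]
  [  0,   0,   1]

Therefore
A^4 = 
  [ 68,  96,  52]
  [ 48,  68,  37]
  [  0,   0,   1]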